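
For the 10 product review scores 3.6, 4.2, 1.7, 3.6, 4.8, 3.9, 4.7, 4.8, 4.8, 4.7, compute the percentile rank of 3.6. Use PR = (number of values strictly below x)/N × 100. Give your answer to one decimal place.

10.0

N = 10.
Strictly below 3.6: 1. Equal to 3.6: 2.
PR = 1/10 × 100 = 10.0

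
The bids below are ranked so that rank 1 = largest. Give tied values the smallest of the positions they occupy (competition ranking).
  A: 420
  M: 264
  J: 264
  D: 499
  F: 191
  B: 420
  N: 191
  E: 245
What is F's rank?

Sorted (descending): 499, 420, 420, 264, 264, 245, 191, 191
The 2 values of 420 occupy positions 2–3 → each gets rank 2.
The 2 values of 264 occupy positions 4–5 → each gets rank 4.
The 2 values of 191 occupy positions 7–8 → each gets rank 7.
F has value 191 → rank 7.

7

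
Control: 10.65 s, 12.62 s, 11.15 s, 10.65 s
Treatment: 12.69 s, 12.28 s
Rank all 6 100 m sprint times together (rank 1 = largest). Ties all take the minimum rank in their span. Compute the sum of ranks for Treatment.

Sorted (descending): 12.69, 12.62, 12.28, 11.15, 10.65, 10.65
The 2 values of 10.65 occupy positions 5–6 → each gets rank 5.
Treatment values → pooled ranks: 12.69→1, 12.28→3
Rank sum = 1 + 3 = 4

4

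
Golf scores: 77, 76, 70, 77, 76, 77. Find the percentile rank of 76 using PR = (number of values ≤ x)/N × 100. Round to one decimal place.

N = 6.
Strictly below 76: 1. Equal to 76: 2.
PR = 3/6 × 100 = 50.0

50.0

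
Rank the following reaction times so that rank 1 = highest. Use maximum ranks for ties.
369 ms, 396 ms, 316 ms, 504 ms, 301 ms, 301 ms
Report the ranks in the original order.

3, 2, 4, 1, 6, 6

Sorted (descending): 504, 396, 369, 316, 301, 301
The 2 values of 301 occupy positions 5–6 → each gets rank 6.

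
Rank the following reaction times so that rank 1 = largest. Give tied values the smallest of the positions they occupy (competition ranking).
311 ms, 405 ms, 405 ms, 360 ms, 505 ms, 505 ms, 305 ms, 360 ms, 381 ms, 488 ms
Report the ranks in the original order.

Sorted (descending): 505, 505, 488, 405, 405, 381, 360, 360, 311, 305
The 2 values of 505 occupy positions 1–2 → each gets rank 1.
The 2 values of 405 occupy positions 4–5 → each gets rank 4.
The 2 values of 360 occupy positions 7–8 → each gets rank 7.

9, 4, 4, 7, 1, 1, 10, 7, 6, 3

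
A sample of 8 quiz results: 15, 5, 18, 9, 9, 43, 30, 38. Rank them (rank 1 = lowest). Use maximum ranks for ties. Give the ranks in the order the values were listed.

Sorted (ascending): 5, 9, 9, 15, 18, 30, 38, 43
The 2 values of 9 occupy positions 2–3 → each gets rank 3.

4, 1, 5, 3, 3, 8, 6, 7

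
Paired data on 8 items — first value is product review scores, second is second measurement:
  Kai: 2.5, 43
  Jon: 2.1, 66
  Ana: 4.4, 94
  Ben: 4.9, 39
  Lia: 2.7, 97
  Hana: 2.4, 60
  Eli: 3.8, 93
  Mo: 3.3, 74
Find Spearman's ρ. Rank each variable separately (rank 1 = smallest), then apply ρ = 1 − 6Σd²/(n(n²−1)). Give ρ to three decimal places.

0.095

Ranks of variable 1: 3, 1, 7, 8, 4, 2, 6, 5
Ranks of variable 2: 2, 4, 7, 1, 8, 3, 6, 5
d = r₁ − r₂: 1, -3, 0, 7, -4, -1, 0, 0
d²: 1, 9, 0, 49, 16, 1, 0, 0; Σd² = 76
ρ = 1 − 6·76/(8·63) = 1 − 456/504 = 0.095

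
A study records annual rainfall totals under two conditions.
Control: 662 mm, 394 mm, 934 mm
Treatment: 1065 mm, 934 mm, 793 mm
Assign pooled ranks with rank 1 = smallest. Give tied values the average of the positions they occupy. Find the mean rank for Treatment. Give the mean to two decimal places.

Sorted (ascending): 394, 662, 793, 934, 934, 1065
The 2 values of 934 occupy positions 4–5 → average rank (4+5)/2 = 4.5.
Treatment values → pooled ranks: 1065→6, 934→4.5, 793→3
Mean rank = (6 + 4.5 + 3) / 3 = 4.50

4.50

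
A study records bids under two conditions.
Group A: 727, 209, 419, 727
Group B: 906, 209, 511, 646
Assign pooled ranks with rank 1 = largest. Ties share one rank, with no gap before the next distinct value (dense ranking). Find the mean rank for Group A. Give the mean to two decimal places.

3.75

Sorted (descending): 906, 727, 727, 646, 511, 419, 209, 209
The 2 values of 727 share dense rank 2.
The 2 values of 209 share dense rank 6.
Remaining distinct values take the next consecutive integers.
Group A values → pooled ranks: 727→2, 209→6, 419→5, 727→2
Mean rank = (2 + 6 + 5 + 2) / 4 = 3.75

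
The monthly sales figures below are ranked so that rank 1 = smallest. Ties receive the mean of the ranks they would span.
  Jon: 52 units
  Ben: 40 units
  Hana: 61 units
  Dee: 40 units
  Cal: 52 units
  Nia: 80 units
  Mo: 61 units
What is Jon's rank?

3.5

Sorted (ascending): 40, 40, 52, 52, 61, 61, 80
The 2 values of 40 occupy positions 1–2 → average rank (1+2)/2 = 1.5.
The 2 values of 52 occupy positions 3–4 → average rank (3+4)/2 = 3.5.
The 2 values of 61 occupy positions 5–6 → average rank (5+6)/2 = 5.5.
Jon has value 52 units → rank 3.5.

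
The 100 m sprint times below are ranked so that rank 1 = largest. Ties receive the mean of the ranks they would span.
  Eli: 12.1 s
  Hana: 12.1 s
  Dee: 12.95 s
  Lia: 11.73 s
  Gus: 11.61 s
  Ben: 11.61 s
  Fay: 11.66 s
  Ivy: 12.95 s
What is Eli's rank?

3.5

Sorted (descending): 12.95, 12.95, 12.1, 12.1, 11.73, 11.66, 11.61, 11.61
The 2 values of 12.95 occupy positions 1–2 → average rank (1+2)/2 = 1.5.
The 2 values of 12.1 occupy positions 3–4 → average rank (3+4)/2 = 3.5.
The 2 values of 11.61 occupy positions 7–8 → average rank (7+8)/2 = 7.5.
Eli has value 12.1 s → rank 3.5.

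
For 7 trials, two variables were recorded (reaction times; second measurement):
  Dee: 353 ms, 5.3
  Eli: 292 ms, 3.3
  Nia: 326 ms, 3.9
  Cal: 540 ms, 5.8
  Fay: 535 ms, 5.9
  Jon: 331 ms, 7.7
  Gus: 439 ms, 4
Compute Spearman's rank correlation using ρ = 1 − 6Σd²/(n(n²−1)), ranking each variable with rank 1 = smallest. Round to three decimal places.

Ranks of variable 1: 4, 1, 2, 7, 6, 3, 5
Ranks of variable 2: 4, 1, 2, 5, 6, 7, 3
d = r₁ − r₂: 0, 0, 0, 2, 0, -4, 2
d²: 0, 0, 0, 4, 0, 16, 4; Σd² = 24
ρ = 1 − 6·24/(7·48) = 1 − 144/336 = 0.571

0.571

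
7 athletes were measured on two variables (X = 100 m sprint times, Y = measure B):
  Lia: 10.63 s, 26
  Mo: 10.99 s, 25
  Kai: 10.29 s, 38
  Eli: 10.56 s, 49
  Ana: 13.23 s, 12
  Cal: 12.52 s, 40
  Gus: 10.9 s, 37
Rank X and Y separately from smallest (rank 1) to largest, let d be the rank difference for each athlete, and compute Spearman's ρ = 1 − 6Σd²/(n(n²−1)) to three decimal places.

-0.536

Ranks of variable 1: 3, 5, 1, 2, 7, 6, 4
Ranks of variable 2: 3, 2, 5, 7, 1, 6, 4
d = r₁ − r₂: 0, 3, -4, -5, 6, 0, 0
d²: 0, 9, 16, 25, 36, 0, 0; Σd² = 86
ρ = 1 − 6·86/(7·48) = 1 − 516/336 = -0.536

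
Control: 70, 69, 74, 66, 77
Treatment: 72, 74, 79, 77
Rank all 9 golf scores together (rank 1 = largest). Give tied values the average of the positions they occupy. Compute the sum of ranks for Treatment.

14

Sorted (descending): 79, 77, 77, 74, 74, 72, 70, 69, 66
The 2 values of 77 occupy positions 2–3 → average rank (2+3)/2 = 2.5.
The 2 values of 74 occupy positions 4–5 → average rank (4+5)/2 = 4.5.
Treatment values → pooled ranks: 72→6, 74→4.5, 79→1, 77→2.5
Rank sum = 6 + 4.5 + 1 + 2.5 = 14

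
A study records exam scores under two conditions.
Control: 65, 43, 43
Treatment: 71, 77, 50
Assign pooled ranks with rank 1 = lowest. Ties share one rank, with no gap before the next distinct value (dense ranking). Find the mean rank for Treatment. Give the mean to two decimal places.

Sorted (ascending): 43, 43, 50, 65, 71, 77
The 2 values of 43 share dense rank 1.
Remaining distinct values take the next consecutive integers.
Treatment values → pooled ranks: 71→4, 77→5, 50→2
Mean rank = (4 + 5 + 2) / 3 = 3.67

3.67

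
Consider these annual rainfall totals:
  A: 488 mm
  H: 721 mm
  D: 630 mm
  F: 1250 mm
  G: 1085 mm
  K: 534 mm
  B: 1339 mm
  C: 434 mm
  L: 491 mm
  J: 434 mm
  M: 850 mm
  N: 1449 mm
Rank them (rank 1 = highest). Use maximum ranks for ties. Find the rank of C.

12

Sorted (descending): 1449, 1339, 1250, 1085, 850, 721, 630, 534, 491, 488, 434, 434
The 2 values of 434 occupy positions 11–12 → each gets rank 12.
C has value 434 mm → rank 12.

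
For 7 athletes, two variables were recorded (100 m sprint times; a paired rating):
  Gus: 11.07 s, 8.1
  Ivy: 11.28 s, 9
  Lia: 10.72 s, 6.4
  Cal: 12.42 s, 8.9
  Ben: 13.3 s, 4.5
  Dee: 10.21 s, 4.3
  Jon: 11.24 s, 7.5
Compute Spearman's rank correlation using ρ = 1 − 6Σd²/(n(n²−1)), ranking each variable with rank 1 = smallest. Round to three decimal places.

0.393

Ranks of variable 1: 3, 5, 2, 6, 7, 1, 4
Ranks of variable 2: 5, 7, 3, 6, 2, 1, 4
d = r₁ − r₂: -2, -2, -1, 0, 5, 0, 0
d²: 4, 4, 1, 0, 25, 0, 0; Σd² = 34
ρ = 1 − 6·34/(7·48) = 1 − 204/336 = 0.393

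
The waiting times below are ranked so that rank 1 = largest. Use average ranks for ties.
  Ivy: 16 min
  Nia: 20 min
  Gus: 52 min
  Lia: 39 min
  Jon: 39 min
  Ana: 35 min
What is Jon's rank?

Sorted (descending): 52, 39, 39, 35, 20, 16
The 2 values of 39 occupy positions 2–3 → average rank (2+3)/2 = 2.5.
Jon has value 39 min → rank 2.5.

2.5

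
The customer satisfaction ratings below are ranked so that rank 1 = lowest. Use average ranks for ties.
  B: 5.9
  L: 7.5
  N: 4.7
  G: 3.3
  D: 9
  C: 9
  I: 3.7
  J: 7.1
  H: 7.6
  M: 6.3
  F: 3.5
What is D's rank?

10.5

Sorted (ascending): 3.3, 3.5, 3.7, 4.7, 5.9, 6.3, 7.1, 7.5, 7.6, 9, 9
The 2 values of 9 occupy positions 10–11 → average rank (10+11)/2 = 10.5.
D has value 9 → rank 10.5.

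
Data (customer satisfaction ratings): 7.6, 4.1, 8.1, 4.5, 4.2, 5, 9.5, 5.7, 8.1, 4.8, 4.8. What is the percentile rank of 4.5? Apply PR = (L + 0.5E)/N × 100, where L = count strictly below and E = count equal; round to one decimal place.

22.7

N = 11.
Strictly below 4.5: 2. Equal to 4.5: 1.
PR = (2 + 0.5·1)/11 × 100 = 22.7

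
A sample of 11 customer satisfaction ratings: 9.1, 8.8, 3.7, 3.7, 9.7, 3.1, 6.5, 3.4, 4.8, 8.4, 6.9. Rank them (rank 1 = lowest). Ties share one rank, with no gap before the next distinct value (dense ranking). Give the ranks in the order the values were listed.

Sorted (ascending): 3.1, 3.4, 3.7, 3.7, 4.8, 6.5, 6.9, 8.4, 8.8, 9.1, 9.7
The 2 values of 3.7 share dense rank 3.
Remaining distinct values take the next consecutive integers.

9, 8, 3, 3, 10, 1, 5, 2, 4, 7, 6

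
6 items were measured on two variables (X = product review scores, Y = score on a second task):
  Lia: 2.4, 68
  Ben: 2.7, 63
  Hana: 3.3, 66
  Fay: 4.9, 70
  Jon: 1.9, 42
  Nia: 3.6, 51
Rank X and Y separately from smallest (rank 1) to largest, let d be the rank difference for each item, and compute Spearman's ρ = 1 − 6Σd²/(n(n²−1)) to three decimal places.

0.486

Ranks of variable 1: 2, 3, 4, 6, 1, 5
Ranks of variable 2: 5, 3, 4, 6, 1, 2
d = r₁ − r₂: -3, 0, 0, 0, 0, 3
d²: 9, 0, 0, 0, 0, 9; Σd² = 18
ρ = 1 − 6·18/(6·35) = 1 − 108/210 = 0.486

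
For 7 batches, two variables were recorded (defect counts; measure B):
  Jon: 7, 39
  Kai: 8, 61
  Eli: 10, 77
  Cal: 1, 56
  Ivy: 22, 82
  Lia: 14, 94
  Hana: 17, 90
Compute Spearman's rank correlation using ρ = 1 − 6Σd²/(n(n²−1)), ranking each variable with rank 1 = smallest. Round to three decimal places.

Ranks of variable 1: 2, 3, 4, 1, 7, 5, 6
Ranks of variable 2: 1, 3, 4, 2, 5, 7, 6
d = r₁ − r₂: 1, 0, 0, -1, 2, -2, 0
d²: 1, 0, 0, 1, 4, 4, 0; Σd² = 10
ρ = 1 − 6·10/(7·48) = 1 − 60/336 = 0.821

0.821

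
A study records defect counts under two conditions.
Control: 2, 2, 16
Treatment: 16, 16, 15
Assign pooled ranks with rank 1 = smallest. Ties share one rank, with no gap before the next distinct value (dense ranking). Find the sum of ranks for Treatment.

8

Sorted (ascending): 2, 2, 15, 16, 16, 16
The 2 values of 2 share dense rank 1.
The 3 values of 16 share dense rank 3.
Remaining distinct values take the next consecutive integers.
Treatment values → pooled ranks: 16→3, 16→3, 15→2
Rank sum = 3 + 3 + 2 = 8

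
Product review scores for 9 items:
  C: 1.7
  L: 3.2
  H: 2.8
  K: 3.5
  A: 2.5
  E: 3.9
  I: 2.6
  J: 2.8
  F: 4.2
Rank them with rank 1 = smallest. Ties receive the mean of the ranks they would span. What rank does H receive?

4.5

Sorted (ascending): 1.7, 2.5, 2.6, 2.8, 2.8, 3.2, 3.5, 3.9, 4.2
The 2 values of 2.8 occupy positions 4–5 → average rank (4+5)/2 = 4.5.
H has value 2.8 → rank 4.5.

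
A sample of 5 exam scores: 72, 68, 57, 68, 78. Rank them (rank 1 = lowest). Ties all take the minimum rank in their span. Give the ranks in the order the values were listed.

4, 2, 1, 2, 5

Sorted (ascending): 57, 68, 68, 72, 78
The 2 values of 68 occupy positions 2–3 → each gets rank 2.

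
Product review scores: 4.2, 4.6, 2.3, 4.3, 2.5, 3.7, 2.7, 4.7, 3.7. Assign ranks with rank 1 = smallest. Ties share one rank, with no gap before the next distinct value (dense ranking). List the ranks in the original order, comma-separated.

Sorted (ascending): 2.3, 2.5, 2.7, 3.7, 3.7, 4.2, 4.3, 4.6, 4.7
The 2 values of 3.7 share dense rank 4.
Remaining distinct values take the next consecutive integers.

5, 7, 1, 6, 2, 4, 3, 8, 4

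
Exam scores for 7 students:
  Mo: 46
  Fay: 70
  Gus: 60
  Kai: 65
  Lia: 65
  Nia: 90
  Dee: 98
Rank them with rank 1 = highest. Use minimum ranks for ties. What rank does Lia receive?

4

Sorted (descending): 98, 90, 70, 65, 65, 60, 46
The 2 values of 65 occupy positions 4–5 → each gets rank 4.
Lia has value 65 → rank 4.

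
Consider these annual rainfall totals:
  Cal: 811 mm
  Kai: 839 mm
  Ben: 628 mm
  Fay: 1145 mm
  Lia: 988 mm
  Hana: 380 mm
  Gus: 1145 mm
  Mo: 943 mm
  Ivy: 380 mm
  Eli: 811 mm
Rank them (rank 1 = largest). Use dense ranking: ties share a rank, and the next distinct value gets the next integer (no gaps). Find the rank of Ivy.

Sorted (descending): 1145, 1145, 988, 943, 839, 811, 811, 628, 380, 380
The 2 values of 1145 share dense rank 1.
The 2 values of 811 share dense rank 5.
The 2 values of 380 share dense rank 7.
Remaining distinct values take the next consecutive integers.
Ivy has value 380 mm → rank 7.

7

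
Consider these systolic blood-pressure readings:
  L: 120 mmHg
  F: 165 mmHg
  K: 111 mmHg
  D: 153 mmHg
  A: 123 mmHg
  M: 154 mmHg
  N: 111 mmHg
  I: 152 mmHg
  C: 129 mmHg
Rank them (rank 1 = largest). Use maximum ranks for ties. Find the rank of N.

Sorted (descending): 165, 154, 153, 152, 129, 123, 120, 111, 111
The 2 values of 111 occupy positions 8–9 → each gets rank 9.
N has value 111 mmHg → rank 9.

9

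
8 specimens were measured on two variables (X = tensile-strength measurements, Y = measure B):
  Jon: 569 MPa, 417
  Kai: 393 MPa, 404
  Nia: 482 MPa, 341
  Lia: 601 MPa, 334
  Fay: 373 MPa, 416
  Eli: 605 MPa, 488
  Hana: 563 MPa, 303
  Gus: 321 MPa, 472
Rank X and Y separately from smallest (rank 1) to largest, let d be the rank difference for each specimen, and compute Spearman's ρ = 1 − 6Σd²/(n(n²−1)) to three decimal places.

Ranks of variable 1: 6, 3, 4, 7, 2, 8, 5, 1
Ranks of variable 2: 6, 4, 3, 2, 5, 8, 1, 7
d = r₁ − r₂: 0, -1, 1, 5, -3, 0, 4, -6
d²: 0, 1, 1, 25, 9, 0, 16, 36; Σd² = 88
ρ = 1 − 6·88/(8·63) = 1 − 528/504 = -0.048

-0.048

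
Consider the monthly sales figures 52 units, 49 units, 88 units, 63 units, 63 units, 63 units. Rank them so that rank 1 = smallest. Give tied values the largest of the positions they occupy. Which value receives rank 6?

88

Sorted (ascending): 49, 52, 63, 63, 63, 88
The 3 values of 63 occupy positions 3–5 → each gets rank 5.
Rank 6 → value 88.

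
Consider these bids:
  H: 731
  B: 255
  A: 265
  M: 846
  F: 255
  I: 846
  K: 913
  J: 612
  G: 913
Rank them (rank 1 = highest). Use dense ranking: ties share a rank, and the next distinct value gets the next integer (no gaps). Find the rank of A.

Sorted (descending): 913, 913, 846, 846, 731, 612, 265, 255, 255
The 2 values of 913 share dense rank 1.
The 2 values of 846 share dense rank 2.
The 2 values of 255 share dense rank 6.
Remaining distinct values take the next consecutive integers.
A has value 265 → rank 5.

5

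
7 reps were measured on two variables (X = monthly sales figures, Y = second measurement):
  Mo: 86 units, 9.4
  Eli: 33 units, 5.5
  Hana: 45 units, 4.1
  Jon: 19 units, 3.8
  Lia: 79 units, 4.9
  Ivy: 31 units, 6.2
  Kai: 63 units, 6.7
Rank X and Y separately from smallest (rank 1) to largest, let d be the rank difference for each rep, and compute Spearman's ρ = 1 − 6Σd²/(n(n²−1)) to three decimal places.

0.571

Ranks of variable 1: 7, 3, 4, 1, 6, 2, 5
Ranks of variable 2: 7, 4, 2, 1, 3, 5, 6
d = r₁ − r₂: 0, -1, 2, 0, 3, -3, -1
d²: 0, 1, 4, 0, 9, 9, 1; Σd² = 24
ρ = 1 − 6·24/(7·48) = 1 − 144/336 = 0.571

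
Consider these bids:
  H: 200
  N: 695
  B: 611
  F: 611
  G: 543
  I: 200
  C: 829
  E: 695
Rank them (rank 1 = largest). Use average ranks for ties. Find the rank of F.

4.5

Sorted (descending): 829, 695, 695, 611, 611, 543, 200, 200
The 2 values of 695 occupy positions 2–3 → average rank (2+3)/2 = 2.5.
The 2 values of 611 occupy positions 4–5 → average rank (4+5)/2 = 4.5.
The 2 values of 200 occupy positions 7–8 → average rank (7+8)/2 = 7.5.
F has value 611 → rank 4.5.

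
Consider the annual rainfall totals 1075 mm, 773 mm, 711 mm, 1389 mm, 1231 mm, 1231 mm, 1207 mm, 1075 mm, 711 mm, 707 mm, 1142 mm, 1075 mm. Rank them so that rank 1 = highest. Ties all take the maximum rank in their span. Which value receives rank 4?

Sorted (descending): 1389, 1231, 1231, 1207, 1142, 1075, 1075, 1075, 773, 711, 711, 707
The 2 values of 1231 occupy positions 2–3 → each gets rank 3.
The 3 values of 1075 occupy positions 6–8 → each gets rank 8.
The 2 values of 711 occupy positions 10–11 → each gets rank 11.
Rank 4 → value 1207.

1207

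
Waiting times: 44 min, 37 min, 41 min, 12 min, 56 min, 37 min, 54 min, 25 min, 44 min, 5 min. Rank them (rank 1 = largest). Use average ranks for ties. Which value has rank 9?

Sorted (descending): 56, 54, 44, 44, 41, 37, 37, 25, 12, 5
The 2 values of 44 occupy positions 3–4 → average rank (3+4)/2 = 3.5.
The 2 values of 37 occupy positions 6–7 → average rank (6+7)/2 = 6.5.
Rank 9 → value 12.

12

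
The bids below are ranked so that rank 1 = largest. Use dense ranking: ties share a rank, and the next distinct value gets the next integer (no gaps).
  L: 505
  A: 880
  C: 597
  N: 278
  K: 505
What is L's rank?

3

Sorted (descending): 880, 597, 505, 505, 278
The 2 values of 505 share dense rank 3.
Remaining distinct values take the next consecutive integers.
L has value 505 → rank 3.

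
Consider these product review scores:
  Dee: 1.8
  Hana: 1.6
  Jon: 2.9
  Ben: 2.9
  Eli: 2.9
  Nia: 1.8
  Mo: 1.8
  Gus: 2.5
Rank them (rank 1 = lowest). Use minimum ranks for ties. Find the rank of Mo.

2

Sorted (ascending): 1.6, 1.8, 1.8, 1.8, 2.5, 2.9, 2.9, 2.9
The 3 values of 1.8 occupy positions 2–4 → each gets rank 2.
The 3 values of 2.9 occupy positions 6–8 → each gets rank 6.
Mo has value 1.8 → rank 2.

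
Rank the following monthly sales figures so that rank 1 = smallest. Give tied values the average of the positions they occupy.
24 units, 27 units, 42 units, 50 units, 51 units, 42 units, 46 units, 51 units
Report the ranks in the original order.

1, 2, 3.5, 6, 7.5, 3.5, 5, 7.5

Sorted (ascending): 24, 27, 42, 42, 46, 50, 51, 51
The 2 values of 42 occupy positions 3–4 → average rank (3+4)/2 = 3.5.
The 2 values of 51 occupy positions 7–8 → average rank (7+8)/2 = 7.5.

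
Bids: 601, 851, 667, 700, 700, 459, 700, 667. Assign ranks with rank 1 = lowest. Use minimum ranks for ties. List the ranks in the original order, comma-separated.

Sorted (ascending): 459, 601, 667, 667, 700, 700, 700, 851
The 2 values of 667 occupy positions 3–4 → each gets rank 3.
The 3 values of 700 occupy positions 5–7 → each gets rank 5.

2, 8, 3, 5, 5, 1, 5, 3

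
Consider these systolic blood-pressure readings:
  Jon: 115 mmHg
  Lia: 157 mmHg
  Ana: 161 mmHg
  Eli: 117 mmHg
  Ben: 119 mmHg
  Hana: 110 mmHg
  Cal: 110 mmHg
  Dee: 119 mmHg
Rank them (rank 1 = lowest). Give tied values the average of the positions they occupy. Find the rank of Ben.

5.5

Sorted (ascending): 110, 110, 115, 117, 119, 119, 157, 161
The 2 values of 110 occupy positions 1–2 → average rank (1+2)/2 = 1.5.
The 2 values of 119 occupy positions 5–6 → average rank (5+6)/2 = 5.5.
Ben has value 119 mmHg → rank 5.5.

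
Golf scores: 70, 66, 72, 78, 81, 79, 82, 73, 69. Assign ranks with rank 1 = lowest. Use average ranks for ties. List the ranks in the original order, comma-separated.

3, 1, 4, 6, 8, 7, 9, 5, 2

Sorted (ascending): 66, 69, 70, 72, 73, 78, 79, 81, 82
No ties — each value takes its position as its rank.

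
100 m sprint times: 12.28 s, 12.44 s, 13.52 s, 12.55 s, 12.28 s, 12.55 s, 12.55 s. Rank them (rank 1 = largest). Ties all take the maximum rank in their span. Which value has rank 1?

Sorted (descending): 13.52, 12.55, 12.55, 12.55, 12.44, 12.28, 12.28
The 3 values of 12.55 occupy positions 2–4 → each gets rank 4.
The 2 values of 12.28 occupy positions 6–7 → each gets rank 7.
Rank 1 → value 13.52.

13.52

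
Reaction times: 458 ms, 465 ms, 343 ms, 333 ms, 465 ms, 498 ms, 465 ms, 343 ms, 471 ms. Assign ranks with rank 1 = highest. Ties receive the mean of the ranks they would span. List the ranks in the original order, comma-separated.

6, 4, 7.5, 9, 4, 1, 4, 7.5, 2

Sorted (descending): 498, 471, 465, 465, 465, 458, 343, 343, 333
The 3 values of 465 occupy positions 3–5 → average rank 4.
The 2 values of 343 occupy positions 7–8 → average rank (7+8)/2 = 7.5.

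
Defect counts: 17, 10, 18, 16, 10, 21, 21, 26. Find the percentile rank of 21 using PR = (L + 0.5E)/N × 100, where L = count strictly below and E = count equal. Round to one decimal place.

75.0

N = 8.
Strictly below 21: 5. Equal to 21: 2.
PR = (5 + 0.5·2)/8 × 100 = 75.0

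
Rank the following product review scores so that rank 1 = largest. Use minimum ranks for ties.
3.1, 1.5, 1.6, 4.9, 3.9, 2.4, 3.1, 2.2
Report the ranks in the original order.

Sorted (descending): 4.9, 3.9, 3.1, 3.1, 2.4, 2.2, 1.6, 1.5
The 2 values of 3.1 occupy positions 3–4 → each gets rank 3.

3, 8, 7, 1, 2, 5, 3, 6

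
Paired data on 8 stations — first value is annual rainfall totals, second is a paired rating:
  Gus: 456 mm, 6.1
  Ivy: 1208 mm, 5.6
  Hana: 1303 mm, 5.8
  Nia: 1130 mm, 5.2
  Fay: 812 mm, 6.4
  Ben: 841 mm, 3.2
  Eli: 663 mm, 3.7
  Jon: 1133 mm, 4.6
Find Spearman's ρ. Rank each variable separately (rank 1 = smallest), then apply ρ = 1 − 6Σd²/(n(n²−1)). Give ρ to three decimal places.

-0.048

Ranks of variable 1: 1, 7, 8, 5, 3, 4, 2, 6
Ranks of variable 2: 7, 5, 6, 4, 8, 1, 2, 3
d = r₁ − r₂: -6, 2, 2, 1, -5, 3, 0, 3
d²: 36, 4, 4, 1, 25, 9, 0, 9; Σd² = 88
ρ = 1 − 6·88/(8·63) = 1 − 528/504 = -0.048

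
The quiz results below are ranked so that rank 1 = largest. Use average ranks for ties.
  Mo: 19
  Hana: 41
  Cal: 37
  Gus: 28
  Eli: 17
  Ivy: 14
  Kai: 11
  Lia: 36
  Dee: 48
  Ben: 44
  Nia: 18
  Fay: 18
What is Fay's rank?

8.5

Sorted (descending): 48, 44, 41, 37, 36, 28, 19, 18, 18, 17, 14, 11
The 2 values of 18 occupy positions 8–9 → average rank (8+9)/2 = 8.5.
Fay has value 18 → rank 8.5.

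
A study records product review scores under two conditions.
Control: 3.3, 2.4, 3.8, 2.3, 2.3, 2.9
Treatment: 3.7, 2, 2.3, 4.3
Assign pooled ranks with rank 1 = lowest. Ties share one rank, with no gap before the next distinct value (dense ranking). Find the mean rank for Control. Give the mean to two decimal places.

Sorted (ascending): 2, 2.3, 2.3, 2.3, 2.4, 2.9, 3.3, 3.7, 3.8, 4.3
The 3 values of 2.3 share dense rank 2.
Remaining distinct values take the next consecutive integers.
Control values → pooled ranks: 3.3→5, 2.4→3, 3.8→7, 2.3→2, 2.3→2, 2.9→4
Mean rank = (5 + 3 + 7 + 2 + 2 + 4) / 6 = 3.83

3.83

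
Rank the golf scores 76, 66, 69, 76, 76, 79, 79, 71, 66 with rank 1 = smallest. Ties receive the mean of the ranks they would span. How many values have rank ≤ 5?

Sorted (ascending): 66, 66, 69, 71, 76, 76, 76, 79, 79
The 2 values of 66 occupy positions 1–2 → average rank (1+2)/2 = 1.5.
The 3 values of 76 occupy positions 5–7 → average rank 6.
The 2 values of 79 occupy positions 8–9 → average rank (8+9)/2 = 8.5.
Ranks ≤ 5: {1.5, 1.5, 3, 4} → 4 values.

4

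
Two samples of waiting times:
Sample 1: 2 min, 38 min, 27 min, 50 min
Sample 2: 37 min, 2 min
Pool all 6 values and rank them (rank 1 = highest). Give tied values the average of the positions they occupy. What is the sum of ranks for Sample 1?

12.5

Sorted (descending): 50, 38, 37, 27, 2, 2
The 2 values of 2 occupy positions 5–6 → average rank (5+6)/2 = 5.5.
Sample 1 values → pooled ranks: 2→5.5, 38→2, 27→4, 50→1
Rank sum = 5.5 + 2 + 4 + 1 = 12.5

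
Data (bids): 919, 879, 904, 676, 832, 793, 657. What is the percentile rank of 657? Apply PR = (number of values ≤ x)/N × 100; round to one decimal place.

14.3

N = 7.
Strictly below 657: 0. Equal to 657: 1.
PR = 1/7 × 100 = 14.3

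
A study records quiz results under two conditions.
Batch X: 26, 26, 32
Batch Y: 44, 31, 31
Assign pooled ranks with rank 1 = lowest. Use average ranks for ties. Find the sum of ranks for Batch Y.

Sorted (ascending): 26, 26, 31, 31, 32, 44
The 2 values of 26 occupy positions 1–2 → average rank (1+2)/2 = 1.5.
The 2 values of 31 occupy positions 3–4 → average rank (3+4)/2 = 3.5.
Batch Y values → pooled ranks: 44→6, 31→3.5, 31→3.5
Rank sum = 6 + 3.5 + 3.5 = 13

13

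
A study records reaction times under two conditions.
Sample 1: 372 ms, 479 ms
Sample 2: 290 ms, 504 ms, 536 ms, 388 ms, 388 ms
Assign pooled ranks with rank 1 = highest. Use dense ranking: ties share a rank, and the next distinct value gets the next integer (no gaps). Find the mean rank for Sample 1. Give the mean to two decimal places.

4.00

Sorted (descending): 536, 504, 479, 388, 388, 372, 290
The 2 values of 388 share dense rank 4.
Remaining distinct values take the next consecutive integers.
Sample 1 values → pooled ranks: 372→5, 479→3
Mean rank = (5 + 3) / 2 = 4.00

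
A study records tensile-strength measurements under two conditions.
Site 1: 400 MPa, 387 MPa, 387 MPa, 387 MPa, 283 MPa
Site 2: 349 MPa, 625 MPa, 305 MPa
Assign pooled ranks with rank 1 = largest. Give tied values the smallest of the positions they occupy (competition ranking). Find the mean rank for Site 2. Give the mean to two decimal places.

4.67

Sorted (descending): 625, 400, 387, 387, 387, 349, 305, 283
The 3 values of 387 occupy positions 3–5 → each gets rank 3.
Site 2 values → pooled ranks: 349→6, 625→1, 305→7
Mean rank = (6 + 1 + 7) / 3 = 4.67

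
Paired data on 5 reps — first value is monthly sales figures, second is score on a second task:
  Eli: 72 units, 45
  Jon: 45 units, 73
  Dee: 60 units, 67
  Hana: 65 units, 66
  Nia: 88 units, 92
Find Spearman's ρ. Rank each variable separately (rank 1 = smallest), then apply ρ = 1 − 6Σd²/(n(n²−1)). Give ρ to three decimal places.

0.000

Ranks of variable 1: 4, 1, 2, 3, 5
Ranks of variable 2: 1, 4, 3, 2, 5
d = r₁ − r₂: 3, -3, -1, 1, 0
d²: 9, 9, 1, 1, 0; Σd² = 20
ρ = 1 − 6·20/(5·24) = 1 − 120/120 = 0.000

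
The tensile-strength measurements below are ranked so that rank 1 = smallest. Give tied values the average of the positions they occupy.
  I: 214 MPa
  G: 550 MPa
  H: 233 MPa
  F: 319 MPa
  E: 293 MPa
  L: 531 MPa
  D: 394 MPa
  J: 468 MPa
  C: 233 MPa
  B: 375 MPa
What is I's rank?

1

Sorted (ascending): 214, 233, 233, 293, 319, 375, 394, 468, 531, 550
The 2 values of 233 occupy positions 2–3 → average rank (2+3)/2 = 2.5.
I has value 214 MPa → rank 1.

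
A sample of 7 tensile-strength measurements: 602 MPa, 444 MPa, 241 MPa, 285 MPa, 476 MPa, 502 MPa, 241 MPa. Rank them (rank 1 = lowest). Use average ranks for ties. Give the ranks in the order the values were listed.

Sorted (ascending): 241, 241, 285, 444, 476, 502, 602
The 2 values of 241 occupy positions 1–2 → average rank (1+2)/2 = 1.5.

7, 4, 1.5, 3, 5, 6, 1.5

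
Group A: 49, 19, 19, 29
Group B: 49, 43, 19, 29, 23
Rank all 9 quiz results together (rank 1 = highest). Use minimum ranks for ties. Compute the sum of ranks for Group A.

19

Sorted (descending): 49, 49, 43, 29, 29, 23, 19, 19, 19
The 2 values of 49 occupy positions 1–2 → each gets rank 1.
The 2 values of 29 occupy positions 4–5 → each gets rank 4.
The 3 values of 19 occupy positions 7–9 → each gets rank 7.
Group A values → pooled ranks: 49→1, 19→7, 19→7, 29→4
Rank sum = 1 + 7 + 7 + 4 = 19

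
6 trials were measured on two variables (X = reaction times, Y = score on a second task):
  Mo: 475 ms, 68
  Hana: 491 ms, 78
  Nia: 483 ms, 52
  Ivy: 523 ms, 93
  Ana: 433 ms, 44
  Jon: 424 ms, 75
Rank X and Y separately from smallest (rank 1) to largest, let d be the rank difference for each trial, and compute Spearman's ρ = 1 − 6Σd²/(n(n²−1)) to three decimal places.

0.600

Ranks of variable 1: 3, 5, 4, 6, 2, 1
Ranks of variable 2: 3, 5, 2, 6, 1, 4
d = r₁ − r₂: 0, 0, 2, 0, 1, -3
d²: 0, 0, 4, 0, 1, 9; Σd² = 14
ρ = 1 − 6·14/(6·35) = 1 − 84/210 = 0.600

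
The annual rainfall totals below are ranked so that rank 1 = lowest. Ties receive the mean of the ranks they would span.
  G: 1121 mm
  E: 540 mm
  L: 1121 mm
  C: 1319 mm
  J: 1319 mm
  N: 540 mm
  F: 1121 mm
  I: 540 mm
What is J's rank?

Sorted (ascending): 540, 540, 540, 1121, 1121, 1121, 1319, 1319
The 3 values of 540 occupy positions 1–3 → average rank 2.
The 3 values of 1121 occupy positions 4–6 → average rank 5.
The 2 values of 1319 occupy positions 7–8 → average rank (7+8)/2 = 7.5.
J has value 1319 mm → rank 7.5.

7.5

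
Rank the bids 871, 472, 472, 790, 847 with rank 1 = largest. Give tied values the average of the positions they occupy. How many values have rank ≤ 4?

Sorted (descending): 871, 847, 790, 472, 472
The 2 values of 472 occupy positions 4–5 → average rank (4+5)/2 = 4.5.
Ranks ≤ 4: {1, 2, 3} → 3 values.

3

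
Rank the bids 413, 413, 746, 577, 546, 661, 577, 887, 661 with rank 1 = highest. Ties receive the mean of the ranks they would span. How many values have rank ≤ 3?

2

Sorted (descending): 887, 746, 661, 661, 577, 577, 546, 413, 413
The 2 values of 661 occupy positions 3–4 → average rank (3+4)/2 = 3.5.
The 2 values of 577 occupy positions 5–6 → average rank (5+6)/2 = 5.5.
The 2 values of 413 occupy positions 8–9 → average rank (8+9)/2 = 8.5.
Ranks ≤ 3: {1, 2} → 2 values.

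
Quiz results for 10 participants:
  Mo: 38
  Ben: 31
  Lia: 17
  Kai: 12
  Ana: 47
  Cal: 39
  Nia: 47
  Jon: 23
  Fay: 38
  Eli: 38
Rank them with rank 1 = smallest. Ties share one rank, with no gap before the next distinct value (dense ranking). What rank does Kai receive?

Sorted (ascending): 12, 17, 23, 31, 38, 38, 38, 39, 47, 47
The 3 values of 38 share dense rank 5.
The 2 values of 47 share dense rank 7.
Remaining distinct values take the next consecutive integers.
Kai has value 12 → rank 1.

1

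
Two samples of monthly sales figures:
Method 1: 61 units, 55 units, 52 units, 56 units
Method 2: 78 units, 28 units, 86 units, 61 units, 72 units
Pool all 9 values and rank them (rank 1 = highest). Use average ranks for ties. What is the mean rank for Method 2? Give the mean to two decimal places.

Sorted (descending): 86, 78, 72, 61, 61, 56, 55, 52, 28
The 2 values of 61 occupy positions 4–5 → average rank (4+5)/2 = 4.5.
Method 2 values → pooled ranks: 78→2, 28→9, 86→1, 61→4.5, 72→3
Mean rank = (2 + 9 + 1 + 4.5 + 3) / 5 = 3.90

3.90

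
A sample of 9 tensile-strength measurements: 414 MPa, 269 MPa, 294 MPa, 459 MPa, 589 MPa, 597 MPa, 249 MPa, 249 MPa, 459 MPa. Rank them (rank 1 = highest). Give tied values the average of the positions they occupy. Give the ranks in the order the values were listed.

5, 7, 6, 3.5, 2, 1, 8.5, 8.5, 3.5

Sorted (descending): 597, 589, 459, 459, 414, 294, 269, 249, 249
The 2 values of 459 occupy positions 3–4 → average rank (3+4)/2 = 3.5.
The 2 values of 249 occupy positions 8–9 → average rank (8+9)/2 = 8.5.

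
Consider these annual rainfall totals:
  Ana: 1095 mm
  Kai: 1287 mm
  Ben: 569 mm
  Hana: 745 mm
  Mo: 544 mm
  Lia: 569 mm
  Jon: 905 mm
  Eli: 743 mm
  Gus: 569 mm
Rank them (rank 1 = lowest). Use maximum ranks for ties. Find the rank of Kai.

9

Sorted (ascending): 544, 569, 569, 569, 743, 745, 905, 1095, 1287
The 3 values of 569 occupy positions 2–4 → each gets rank 4.
Kai has value 1287 mm → rank 9.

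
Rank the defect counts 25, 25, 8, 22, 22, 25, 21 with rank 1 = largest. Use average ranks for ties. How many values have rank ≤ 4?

Sorted (descending): 25, 25, 25, 22, 22, 21, 8
The 3 values of 25 occupy positions 1–3 → average rank 2.
The 2 values of 22 occupy positions 4–5 → average rank (4+5)/2 = 4.5.
Ranks ≤ 4: {2, 2, 2} → 3 values.

3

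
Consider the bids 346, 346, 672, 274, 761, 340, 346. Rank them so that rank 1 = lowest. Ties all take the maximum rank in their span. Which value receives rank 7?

761

Sorted (ascending): 274, 340, 346, 346, 346, 672, 761
The 3 values of 346 occupy positions 3–5 → each gets rank 5.
Rank 7 → value 761.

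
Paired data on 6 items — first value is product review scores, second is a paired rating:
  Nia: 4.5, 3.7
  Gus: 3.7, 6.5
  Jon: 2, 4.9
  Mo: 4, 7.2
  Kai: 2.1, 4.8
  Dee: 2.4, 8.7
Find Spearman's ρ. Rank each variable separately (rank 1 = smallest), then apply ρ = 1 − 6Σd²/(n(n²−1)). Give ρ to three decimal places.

Ranks of variable 1: 6, 4, 1, 5, 2, 3
Ranks of variable 2: 1, 4, 3, 5, 2, 6
d = r₁ − r₂: 5, 0, -2, 0, 0, -3
d²: 25, 0, 4, 0, 0, 9; Σd² = 38
ρ = 1 − 6·38/(6·35) = 1 − 228/210 = -0.086

-0.086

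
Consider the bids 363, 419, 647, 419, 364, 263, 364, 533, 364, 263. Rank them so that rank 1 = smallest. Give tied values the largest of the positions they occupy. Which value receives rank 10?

Sorted (ascending): 263, 263, 363, 364, 364, 364, 419, 419, 533, 647
The 2 values of 263 occupy positions 1–2 → each gets rank 2.
The 3 values of 364 occupy positions 4–6 → each gets rank 6.
The 2 values of 419 occupy positions 7–8 → each gets rank 8.
Rank 10 → value 647.

647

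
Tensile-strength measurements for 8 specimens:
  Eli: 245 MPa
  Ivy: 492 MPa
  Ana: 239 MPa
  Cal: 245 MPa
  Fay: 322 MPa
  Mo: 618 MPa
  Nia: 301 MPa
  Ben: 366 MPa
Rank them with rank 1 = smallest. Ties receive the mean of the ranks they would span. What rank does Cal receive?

Sorted (ascending): 239, 245, 245, 301, 322, 366, 492, 618
The 2 values of 245 occupy positions 2–3 → average rank (2+3)/2 = 2.5.
Cal has value 245 MPa → rank 2.5.

2.5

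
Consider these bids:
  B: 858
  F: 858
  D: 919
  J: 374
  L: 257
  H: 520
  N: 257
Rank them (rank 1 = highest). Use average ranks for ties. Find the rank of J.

Sorted (descending): 919, 858, 858, 520, 374, 257, 257
The 2 values of 858 occupy positions 2–3 → average rank (2+3)/2 = 2.5.
The 2 values of 257 occupy positions 6–7 → average rank (6+7)/2 = 6.5.
J has value 374 → rank 5.

5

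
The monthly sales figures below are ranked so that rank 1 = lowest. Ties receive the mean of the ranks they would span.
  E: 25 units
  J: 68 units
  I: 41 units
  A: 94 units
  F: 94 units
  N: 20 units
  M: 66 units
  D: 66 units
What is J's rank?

Sorted (ascending): 20, 25, 41, 66, 66, 68, 94, 94
The 2 values of 66 occupy positions 4–5 → average rank (4+5)/2 = 4.5.
The 2 values of 94 occupy positions 7–8 → average rank (7+8)/2 = 7.5.
J has value 68 units → rank 6.

6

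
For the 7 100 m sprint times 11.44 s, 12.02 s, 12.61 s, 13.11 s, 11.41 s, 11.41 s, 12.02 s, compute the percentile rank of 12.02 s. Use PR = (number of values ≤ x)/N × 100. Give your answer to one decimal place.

N = 7.
Strictly below 12.02: 3. Equal to 12.02: 2.
PR = 5/7 × 100 = 71.4

71.4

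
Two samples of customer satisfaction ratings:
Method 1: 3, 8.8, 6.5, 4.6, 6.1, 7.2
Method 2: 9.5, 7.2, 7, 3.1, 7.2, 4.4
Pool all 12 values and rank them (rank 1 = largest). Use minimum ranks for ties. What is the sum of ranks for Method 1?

Sorted (descending): 9.5, 8.8, 7.2, 7.2, 7.2, 7, 6.5, 6.1, 4.6, 4.4, 3.1, 3
The 3 values of 7.2 occupy positions 3–5 → each gets rank 3.
Method 1 values → pooled ranks: 3→12, 8.8→2, 6.5→7, 4.6→9, 6.1→8, 7.2→3
Rank sum = 12 + 2 + 7 + 9 + 8 + 3 = 41

41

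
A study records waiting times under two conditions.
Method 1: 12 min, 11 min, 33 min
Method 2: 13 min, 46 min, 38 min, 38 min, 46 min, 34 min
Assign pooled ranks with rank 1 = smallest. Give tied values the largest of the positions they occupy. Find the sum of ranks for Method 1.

7

Sorted (ascending): 11, 12, 13, 33, 34, 38, 38, 46, 46
The 2 values of 38 occupy positions 6–7 → each gets rank 7.
The 2 values of 46 occupy positions 8–9 → each gets rank 9.
Method 1 values → pooled ranks: 12→2, 11→1, 33→4
Rank sum = 2 + 1 + 4 = 7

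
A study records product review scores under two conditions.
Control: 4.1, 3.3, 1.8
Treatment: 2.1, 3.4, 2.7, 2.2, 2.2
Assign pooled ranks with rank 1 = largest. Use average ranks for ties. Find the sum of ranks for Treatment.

Sorted (descending): 4.1, 3.4, 3.3, 2.7, 2.2, 2.2, 2.1, 1.8
The 2 values of 2.2 occupy positions 5–6 → average rank (5+6)/2 = 5.5.
Treatment values → pooled ranks: 2.1→7, 3.4→2, 2.7→4, 2.2→5.5, 2.2→5.5
Rank sum = 7 + 2 + 4 + 5.5 + 5.5 = 24

24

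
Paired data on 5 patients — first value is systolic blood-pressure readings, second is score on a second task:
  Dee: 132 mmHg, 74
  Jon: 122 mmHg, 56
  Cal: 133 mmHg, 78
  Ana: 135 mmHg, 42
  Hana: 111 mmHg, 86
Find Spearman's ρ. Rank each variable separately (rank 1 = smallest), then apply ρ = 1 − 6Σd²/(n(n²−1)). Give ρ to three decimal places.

-0.600

Ranks of variable 1: 3, 2, 4, 5, 1
Ranks of variable 2: 3, 2, 4, 1, 5
d = r₁ − r₂: 0, 0, 0, 4, -4
d²: 0, 0, 0, 16, 16; Σd² = 32
ρ = 1 − 6·32/(5·24) = 1 − 192/120 = -0.600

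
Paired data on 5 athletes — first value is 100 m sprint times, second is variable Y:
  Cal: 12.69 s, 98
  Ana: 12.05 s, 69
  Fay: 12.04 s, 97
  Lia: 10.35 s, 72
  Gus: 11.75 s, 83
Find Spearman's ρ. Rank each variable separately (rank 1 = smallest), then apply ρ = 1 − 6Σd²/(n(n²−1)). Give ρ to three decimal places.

0.400

Ranks of variable 1: 5, 4, 3, 1, 2
Ranks of variable 2: 5, 1, 4, 2, 3
d = r₁ − r₂: 0, 3, -1, -1, -1
d²: 0, 9, 1, 1, 1; Σd² = 12
ρ = 1 − 6·12/(5·24) = 1 − 72/120 = 0.400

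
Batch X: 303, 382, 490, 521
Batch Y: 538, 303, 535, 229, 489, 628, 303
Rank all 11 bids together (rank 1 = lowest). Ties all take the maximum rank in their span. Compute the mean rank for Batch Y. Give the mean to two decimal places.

Sorted (ascending): 229, 303, 303, 303, 382, 489, 490, 521, 535, 538, 628
The 3 values of 303 occupy positions 2–4 → each gets rank 4.
Batch Y values → pooled ranks: 538→10, 303→4, 535→9, 229→1, 489→6, 628→11, 303→4
Mean rank = (10 + 4 + 9 + 1 + 6 + 11 + 4) / 7 = 6.43

6.43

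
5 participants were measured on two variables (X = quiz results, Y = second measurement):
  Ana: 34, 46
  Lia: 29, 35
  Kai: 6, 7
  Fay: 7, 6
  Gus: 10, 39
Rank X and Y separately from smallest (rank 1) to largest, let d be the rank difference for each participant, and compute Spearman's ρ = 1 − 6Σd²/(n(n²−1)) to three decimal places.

0.800

Ranks of variable 1: 5, 4, 1, 2, 3
Ranks of variable 2: 5, 3, 2, 1, 4
d = r₁ − r₂: 0, 1, -1, 1, -1
d²: 0, 1, 1, 1, 1; Σd² = 4
ρ = 1 − 6·4/(5·24) = 1 − 24/120 = 0.800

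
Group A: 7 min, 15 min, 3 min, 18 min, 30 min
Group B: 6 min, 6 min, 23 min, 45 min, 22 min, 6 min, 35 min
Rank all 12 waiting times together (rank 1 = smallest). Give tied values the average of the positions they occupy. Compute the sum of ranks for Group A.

Sorted (ascending): 3, 6, 6, 6, 7, 15, 18, 22, 23, 30, 35, 45
The 3 values of 6 occupy positions 2–4 → average rank 3.
Group A values → pooled ranks: 7→5, 15→6, 3→1, 18→7, 30→10
Rank sum = 5 + 6 + 1 + 7 + 10 = 29

29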